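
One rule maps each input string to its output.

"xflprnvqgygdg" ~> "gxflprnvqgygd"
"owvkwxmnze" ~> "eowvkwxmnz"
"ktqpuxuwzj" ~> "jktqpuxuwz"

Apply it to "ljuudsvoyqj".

jljuudsvoyq

The pattern: move the last character to the front.
Applying that to "ljuudsvoyqj" gives "jljuudsvoyq".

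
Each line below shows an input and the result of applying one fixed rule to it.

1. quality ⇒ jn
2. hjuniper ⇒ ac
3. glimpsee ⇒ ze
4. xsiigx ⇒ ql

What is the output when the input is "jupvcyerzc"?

In each case the input is transformed by: shift every letter 7 places backward in the alphabet (wrapping around), then keep only the first 2 characters.
So "jupvcyerzc" becomes "cn".

cn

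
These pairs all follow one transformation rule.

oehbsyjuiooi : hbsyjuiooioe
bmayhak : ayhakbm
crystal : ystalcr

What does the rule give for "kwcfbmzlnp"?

cfbmzlnpkw

In each case the input is transformed by: move the first 2 characters to the end (rotate left by 2).
On "kwcfbmzlnp" that produces "cfbmzlnpkw".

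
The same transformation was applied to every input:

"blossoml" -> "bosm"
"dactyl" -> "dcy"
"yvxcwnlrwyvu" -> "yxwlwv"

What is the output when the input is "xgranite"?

Each output is the input with this applied: keep every other character starting from the first (positions 1st, 3rd, 5th, ...).
For "xgranite" the result is "xrnt".

xrnt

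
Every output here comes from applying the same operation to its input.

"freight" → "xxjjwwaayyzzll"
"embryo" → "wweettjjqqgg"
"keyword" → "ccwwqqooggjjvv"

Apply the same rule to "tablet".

llssttddwwll

Rule — double every character, then shift every letter 8 places backward in the alphabet (wrapping around).
"tablet" → "llssttddwwll".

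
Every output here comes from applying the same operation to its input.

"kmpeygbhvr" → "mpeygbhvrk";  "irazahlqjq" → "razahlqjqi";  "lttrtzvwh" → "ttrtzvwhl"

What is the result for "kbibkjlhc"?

In each case the input is transformed by: move the first character to the end.
So "kbibkjlhc" becomes "bibkjlhck".

bibkjlhck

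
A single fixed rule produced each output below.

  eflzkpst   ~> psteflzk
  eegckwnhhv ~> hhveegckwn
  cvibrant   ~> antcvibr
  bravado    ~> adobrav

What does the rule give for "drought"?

Each output is the input with this applied: move the last 3 characters to the front (rotate right by 3).
For "drought" the result is "ghtdrou".

ghtdrou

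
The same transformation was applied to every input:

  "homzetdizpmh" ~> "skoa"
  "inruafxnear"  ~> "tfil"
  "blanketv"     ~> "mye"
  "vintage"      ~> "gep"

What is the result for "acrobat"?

The rule is to shift every letter 11 places forward in the alphabet (wrapping around), then keep one character in every 3, starting at position 1 (positions 1st, 4th, 7th, ...).
For "acrobat", step one produces "lnczmle"; step two turns that into "lze".

lze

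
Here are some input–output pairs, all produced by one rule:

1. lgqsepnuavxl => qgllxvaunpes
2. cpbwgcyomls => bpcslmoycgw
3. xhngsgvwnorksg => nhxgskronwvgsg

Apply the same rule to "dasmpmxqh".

sadhqxmpm

In each case the input is transformed by: reverse the string, then move the last 3 characters to the front (rotate right by 3).
"dasmpmxqh" → "hqxmpmsad" → "sadhqxmpm".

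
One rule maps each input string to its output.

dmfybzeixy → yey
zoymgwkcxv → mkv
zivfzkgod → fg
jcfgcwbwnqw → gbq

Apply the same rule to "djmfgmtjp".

ft

Looking at the pairs, the operation is to delete the first 2 characters, then keep one character in every 3, starting at position 2 (positions 2nd, 5th, 8th, ...).
"djmfgmtjp" → "mfgmtjp" → "ft".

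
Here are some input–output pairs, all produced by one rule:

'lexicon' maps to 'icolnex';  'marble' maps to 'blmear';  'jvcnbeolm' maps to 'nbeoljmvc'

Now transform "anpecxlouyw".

ecxlouyawnp

Looking at the pairs, the operation is to swap the first and last characters, then move the first 3 characters to the end (rotate left by 3).
Applying both steps to "anpecxlouyw": "wnpecxlouya", then "ecxlouyawnp".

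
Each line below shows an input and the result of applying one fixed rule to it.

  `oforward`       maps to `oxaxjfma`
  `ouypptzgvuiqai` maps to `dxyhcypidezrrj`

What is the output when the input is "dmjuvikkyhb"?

The rule is to shift every letter 9 places forward in the alphabet (wrapping around), then swap each adjacent pair of characters (1↔2, 3↔4, ...).
Doing the same to "dmjuvikkyhb": "vmdsrettqhk".

vmdsrettqhk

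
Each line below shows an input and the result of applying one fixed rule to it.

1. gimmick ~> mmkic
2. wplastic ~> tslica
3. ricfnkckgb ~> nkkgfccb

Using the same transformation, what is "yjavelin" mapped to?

vnliea

The transformation: delete the first 2 characters, then sort the characters into reverse alphabetical order.
"yjavelin" → "avelin" → "vnliea".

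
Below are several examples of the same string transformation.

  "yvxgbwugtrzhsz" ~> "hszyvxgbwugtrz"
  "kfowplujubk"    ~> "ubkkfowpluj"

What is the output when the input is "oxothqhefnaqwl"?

qwloxothqhefna

Rule — move the last 3 characters to the front (rotate right by 3).
For "oxothqhefnaqwl" the result is "qwloxothqhefna".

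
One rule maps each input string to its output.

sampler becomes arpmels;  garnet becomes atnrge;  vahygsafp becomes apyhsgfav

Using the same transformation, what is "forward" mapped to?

odwrraf

The transformation: swap the first and last characters, then swap each adjacent pair of characters (1↔2, 3↔4, ...).
Starting from "forward": after the first operation, "dorwarf"; after the second, "odwrraf".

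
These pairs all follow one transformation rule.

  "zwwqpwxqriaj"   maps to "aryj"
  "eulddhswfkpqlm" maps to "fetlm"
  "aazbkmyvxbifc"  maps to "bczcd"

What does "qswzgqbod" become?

The pattern: shift every letter 1 place forward in the alphabet (wrapping around), then keep one character in every 3, starting at position 1 (positions 1st, 4th, 7th, ...).
On "qswzgqbod": the first step gives "rtxahrcpe", and the second then gives "rac".

rac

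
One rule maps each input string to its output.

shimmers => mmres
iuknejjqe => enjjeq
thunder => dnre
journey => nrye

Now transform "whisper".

What's happening: delete the first 3 characters, then swap each adjacent pair of characters (1↔2, 3↔4, ...).
For "whisper", step one produces "sper"; step two turns that into "psre".

psre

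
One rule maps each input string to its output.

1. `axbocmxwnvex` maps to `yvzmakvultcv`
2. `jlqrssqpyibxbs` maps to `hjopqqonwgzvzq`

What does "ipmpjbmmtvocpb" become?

gnknhzkkrtmanz

The rule is to shift every letter 2 places backward in the alphabet (wrapping around).
For "ipmpjbmmtvocpb" the result is "gnknhzkkrtmanz".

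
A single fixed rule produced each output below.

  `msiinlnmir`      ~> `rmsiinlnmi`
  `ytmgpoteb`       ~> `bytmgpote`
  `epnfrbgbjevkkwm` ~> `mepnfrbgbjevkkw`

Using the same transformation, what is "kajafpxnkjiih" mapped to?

hkajafpxnkjii

The transformation: move the last character to the front.
So "kajafpxnkjiih" becomes "hkajafpxnkjii".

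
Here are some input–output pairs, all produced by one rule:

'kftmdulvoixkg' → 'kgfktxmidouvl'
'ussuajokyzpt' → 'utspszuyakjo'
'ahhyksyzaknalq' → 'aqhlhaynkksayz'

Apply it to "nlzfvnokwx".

nxlwzkfovn

The rule is to take characters alternately from the front and the back (1st, last, 2nd, 2nd-last, ...).
For "nlzfvnokwx" the result is "nxlwzkfovn".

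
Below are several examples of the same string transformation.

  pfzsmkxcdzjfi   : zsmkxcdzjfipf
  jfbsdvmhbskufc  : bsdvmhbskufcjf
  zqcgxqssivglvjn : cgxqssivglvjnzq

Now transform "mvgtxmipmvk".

Looking at the pairs, the operation is to move the first 2 characters to the end (rotate left by 2).
Applying that to "mvgtxmipmvk" gives "gtxmipmvkmv".

gtxmipmvkmv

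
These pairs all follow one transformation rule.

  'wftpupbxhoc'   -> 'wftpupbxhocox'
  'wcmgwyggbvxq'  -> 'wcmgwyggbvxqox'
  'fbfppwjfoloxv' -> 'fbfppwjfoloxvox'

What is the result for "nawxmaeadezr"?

What's happening: append "ox".
Doing the same to "nawxmaeadezr": "nawxmaeadezrox".

nawxmaeadezrox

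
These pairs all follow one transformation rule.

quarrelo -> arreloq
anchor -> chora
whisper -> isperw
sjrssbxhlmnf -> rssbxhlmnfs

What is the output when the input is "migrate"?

gratem

The pattern: move the first character to the end, then delete the first character.
On "migrate": the first step gives "igratem", and the second then gives "gratem".
(Check on "whisper": → "hisperw" → "isperw" ✓)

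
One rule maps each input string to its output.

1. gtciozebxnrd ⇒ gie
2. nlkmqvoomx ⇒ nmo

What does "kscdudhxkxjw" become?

The rule is to delete the last 3 characters, then keep one character in every 3, starting at position 1 (positions 1st, 4th, 7th, ...).
Applying that to "kscdudhxkxjw" gives "kdh".

kdh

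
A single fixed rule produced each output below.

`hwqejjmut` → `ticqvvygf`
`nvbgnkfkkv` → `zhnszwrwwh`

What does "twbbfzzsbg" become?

finnrllens

What's happening: shift every letter 12 places forward in the alphabet (wrapping around).
Applying that to "twbbfzzsbg" gives "finnrllens".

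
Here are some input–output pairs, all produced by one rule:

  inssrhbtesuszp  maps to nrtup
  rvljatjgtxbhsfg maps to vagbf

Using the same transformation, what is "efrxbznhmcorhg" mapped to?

Rule — keep one character in every 3, starting at position 2 (positions 2nd, 5th, 8th, ...).
"efrxbznhmcorhg" → "fbhog".

fbhog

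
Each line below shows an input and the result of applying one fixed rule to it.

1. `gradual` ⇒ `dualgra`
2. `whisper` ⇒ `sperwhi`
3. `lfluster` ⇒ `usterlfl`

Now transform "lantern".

ternlan

Looking at the pairs, the operation is to move the first 3 characters to the end (rotate left by 3).
On "lantern" that produces "ternlan".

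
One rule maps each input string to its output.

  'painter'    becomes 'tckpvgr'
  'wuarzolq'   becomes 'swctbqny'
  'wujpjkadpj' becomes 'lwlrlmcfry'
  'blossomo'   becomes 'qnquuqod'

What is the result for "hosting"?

The rule is to swap the first and last characters, then shift every letter 2 places forward in the alphabet (wrapping around).
On "hosting": the first step gives "gostinh", and the second then gives "iquvkpj".

iquvkpj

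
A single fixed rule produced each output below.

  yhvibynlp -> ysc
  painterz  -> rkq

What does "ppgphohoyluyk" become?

Each output is the input with this applied: keep one character in every 3, starting at position 2 (positions 2nd, 5th, 8th, ...), then shift every letter 9 places backward in the alphabet (wrapping around).
Working it through for "ppgphohoyluyk": intermediate "phou", final "gyfl".

gyfl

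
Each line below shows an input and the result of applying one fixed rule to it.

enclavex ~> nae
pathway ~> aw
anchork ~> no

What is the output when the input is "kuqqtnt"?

ut

Looking at the pairs, the operation is to swap the first and last characters, then keep one character in every 3, starting at position 2 (positions 2nd, 5th, 8th, ...).
"kuqqtnt" → "tuqqtnk" → "ut".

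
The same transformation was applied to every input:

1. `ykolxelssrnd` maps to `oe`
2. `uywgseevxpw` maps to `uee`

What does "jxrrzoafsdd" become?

The pattern: keep only the vowels.
Applying that to "jxrrzoafsdd" gives "oa".

oa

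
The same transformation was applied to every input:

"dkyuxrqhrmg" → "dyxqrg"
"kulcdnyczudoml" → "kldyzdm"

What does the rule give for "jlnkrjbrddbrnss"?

In each case the input is transformed by: keep every other character starting from the first (positions 1st, 3rd, 5th, ...).
Doing the same to "jlnkrjbrddbrnss": "jnrbdbns".

jnrbdbns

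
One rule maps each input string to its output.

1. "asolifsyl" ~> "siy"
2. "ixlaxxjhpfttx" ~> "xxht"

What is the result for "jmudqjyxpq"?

mqx

The rule is to keep one character in every 3, starting at position 2 (positions 2nd, 5th, 8th, ...).
Applying that to "jmudqjyxpq" gives "mqx".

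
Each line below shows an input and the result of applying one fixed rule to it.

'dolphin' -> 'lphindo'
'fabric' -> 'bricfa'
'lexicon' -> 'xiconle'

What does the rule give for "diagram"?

agramdi

In each case the input is transformed by: move the first 2 characters to the end (rotate left by 2).
Applying that to "diagram" gives "agramdi".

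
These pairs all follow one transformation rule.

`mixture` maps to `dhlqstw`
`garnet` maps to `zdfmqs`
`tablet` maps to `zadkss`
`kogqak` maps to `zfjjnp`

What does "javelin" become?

In each case the input is transformed by: sort the characters into alphabetical order, then shift every letter 1 place backward in the alphabet (wrapping around).
"javelin" → "aeijlnv" → "zdhikmu".

zdhikmu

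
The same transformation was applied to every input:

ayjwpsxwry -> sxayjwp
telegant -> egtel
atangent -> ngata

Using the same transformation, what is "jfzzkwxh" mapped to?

zkjfz

The pattern: delete the last 3 characters, then move the last 2 characters to the front (rotate right by 2).
For "jfzzkwxh", step one produces "jfzzk"; step two turns that into "zkjfz".
(Check on "telegant": → "teleg" → "egtel" ✓)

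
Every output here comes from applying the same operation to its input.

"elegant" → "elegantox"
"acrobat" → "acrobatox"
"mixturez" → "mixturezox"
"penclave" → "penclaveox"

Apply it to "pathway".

What's happening: append "ox".
So "pathway" becomes "pathwayox".

pathwayox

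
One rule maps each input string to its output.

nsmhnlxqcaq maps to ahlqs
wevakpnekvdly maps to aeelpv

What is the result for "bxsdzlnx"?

Rule — keep every other character starting from the second (positions 2nd, 4th, 6th, ...), then sort the characters into alphabetical order.
For "bxsdzlnx", step one produces "xdlx"; step two turns that into "dlxx".

dlxx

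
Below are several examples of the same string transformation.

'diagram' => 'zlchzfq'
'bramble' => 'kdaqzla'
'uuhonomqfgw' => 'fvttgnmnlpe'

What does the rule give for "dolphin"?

The rule is to shift every letter 1 place backward in the alphabet (wrapping around), then move the last 2 characters to the front (rotate right by 2).
Working it through for "dolphin": intermediate "cnkoghm", final "hmcnkog".
(Check on "uuhonomqfgw": → "ttgnmnlpefv" → "fvttgnmnlpe" ✓)

hmcnkog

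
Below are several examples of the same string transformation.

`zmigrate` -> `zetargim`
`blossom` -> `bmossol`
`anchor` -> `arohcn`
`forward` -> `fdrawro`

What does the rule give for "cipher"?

Each output is the input with this applied: move the first character to the end, then reverse the string.
On "cipher": the first step gives "ipherc", and the second then gives "crehpi".
(Check on "blossom": → "lossomb" → "bmossol" ✓)

crehpi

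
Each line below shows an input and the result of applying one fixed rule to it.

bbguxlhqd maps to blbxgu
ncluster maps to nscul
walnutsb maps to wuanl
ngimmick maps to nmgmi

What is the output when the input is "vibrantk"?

vairb

The rule is to delete the last 3 characters, then take characters alternately from the front and the back (1st, last, 2nd, 2nd-last, ...).
For "vibrantk", step one produces "vibra"; step two turns that into "vairb".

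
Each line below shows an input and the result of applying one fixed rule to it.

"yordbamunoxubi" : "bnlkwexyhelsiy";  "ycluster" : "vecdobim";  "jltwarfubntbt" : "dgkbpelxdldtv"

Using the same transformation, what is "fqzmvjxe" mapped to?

jwfthopa

The transformation: shift every letter 10 places forward in the alphabet (wrapping around), then move the first 2 characters to the end (rotate left by 2).
"fqzmvjxe" → "pajwftho" → "jwfthopa".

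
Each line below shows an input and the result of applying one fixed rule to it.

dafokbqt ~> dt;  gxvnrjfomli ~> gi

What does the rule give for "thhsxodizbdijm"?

Rule — take characters alternately from the front and the back (1st, last, 2nd, 2nd-last, ...), then keep only the first 2 characters.
On "thhsxodizbdijm": the first step gives "tmhjhisdxbozdi", and the second then gives "tm".

tm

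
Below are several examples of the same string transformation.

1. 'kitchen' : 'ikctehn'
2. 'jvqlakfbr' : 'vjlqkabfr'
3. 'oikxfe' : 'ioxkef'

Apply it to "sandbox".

asdnobx

The rule is to swap each adjacent pair of characters (1↔2, 3↔4, ...).
On "sandbox" that produces "asdnobx".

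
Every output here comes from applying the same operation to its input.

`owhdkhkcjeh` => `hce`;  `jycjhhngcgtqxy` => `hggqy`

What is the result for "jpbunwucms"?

wcs

Rule — keep every other character starting from the second (positions 2nd, 4th, 6th, ...), then delete the first 2 characters.
Starting from "jpbunwucms": after the first operation, "puwcs"; after the second, "wcs".
(Check on "owhdkhkcjeh": → "wdhce" → "hce" ✓)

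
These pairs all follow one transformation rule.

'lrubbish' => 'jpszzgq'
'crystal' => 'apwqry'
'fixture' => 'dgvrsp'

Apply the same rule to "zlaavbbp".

Each output is the input with this applied: shift every letter 2 places backward in the alphabet (wrapping around), then delete the last character.
Applying both steps to "zlaavbbp": "xjyytzzn", then "xjyytzz".

xjyytzz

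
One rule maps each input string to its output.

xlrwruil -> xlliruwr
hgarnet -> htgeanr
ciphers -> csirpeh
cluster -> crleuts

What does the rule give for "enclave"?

eenvcal

In each case the input is transformed by: take characters alternately from the front and the back (1st, last, 2nd, 2nd-last, ...).
"enclave" → "eenvcal".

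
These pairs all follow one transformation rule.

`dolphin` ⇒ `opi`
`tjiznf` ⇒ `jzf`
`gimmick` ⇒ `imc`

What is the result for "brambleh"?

The rule is to keep every other character starting from the second (positions 2nd, 4th, 6th, ...).
For "brambleh" the result is "rmlh".

rmlh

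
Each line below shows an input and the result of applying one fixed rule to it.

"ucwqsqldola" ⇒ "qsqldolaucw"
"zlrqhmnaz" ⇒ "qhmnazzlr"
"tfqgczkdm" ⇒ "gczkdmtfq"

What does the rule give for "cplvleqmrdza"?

vleqmrdzacpl

Rule — move the first 3 characters to the end (rotate left by 3).
Applying that to "cplvleqmrdza" gives "vleqmrdzacpl".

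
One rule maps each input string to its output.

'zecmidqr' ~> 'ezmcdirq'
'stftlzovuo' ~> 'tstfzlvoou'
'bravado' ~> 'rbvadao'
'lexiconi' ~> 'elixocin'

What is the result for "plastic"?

What's happening: swap each adjacent pair of characters (1↔2, 3↔4, ...).
Doing the same to "plastic": "lpsaitc".

lpsaitc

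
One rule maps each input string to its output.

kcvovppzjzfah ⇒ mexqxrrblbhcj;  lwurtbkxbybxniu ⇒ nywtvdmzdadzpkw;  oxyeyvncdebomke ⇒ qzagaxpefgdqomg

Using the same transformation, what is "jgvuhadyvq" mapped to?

Rule — shift every letter 2 places forward in the alphabet (wrapping around).
So "jgvuhadyvq" becomes "lixwjcfaxs".

lixwjcfaxs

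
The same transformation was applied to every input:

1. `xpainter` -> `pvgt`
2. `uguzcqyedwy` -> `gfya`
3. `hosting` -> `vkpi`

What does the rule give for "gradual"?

Rule — shift every letter 2 places forward in the alphabet (wrapping around), then keep only the last 4 characters.
On "gradual": the first step gives "itcfwcn", and the second then gives "fwcn".

fwcn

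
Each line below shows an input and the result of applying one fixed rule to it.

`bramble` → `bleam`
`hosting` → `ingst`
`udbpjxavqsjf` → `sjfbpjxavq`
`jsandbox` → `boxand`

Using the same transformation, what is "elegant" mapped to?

anteg

The transformation: delete the first 2 characters, then move the last 3 characters to the front (rotate right by 3).
Working it through for "elegant": intermediate "egant", final "anteg".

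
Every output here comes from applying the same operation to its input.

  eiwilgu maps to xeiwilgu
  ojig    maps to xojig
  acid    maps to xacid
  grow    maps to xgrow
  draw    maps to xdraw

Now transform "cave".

In each case the input is transformed by: prepend "x".
Applying that to "cave" gives "xcave".

xcave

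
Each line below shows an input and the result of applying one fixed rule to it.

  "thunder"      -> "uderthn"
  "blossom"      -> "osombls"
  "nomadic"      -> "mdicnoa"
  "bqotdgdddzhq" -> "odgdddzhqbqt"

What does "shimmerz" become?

imerzshm

The rule is to move the first 3 characters to the end (rotate left by 3), then swap the first and last characters.
For "shimmerz" the result is "imerzshm".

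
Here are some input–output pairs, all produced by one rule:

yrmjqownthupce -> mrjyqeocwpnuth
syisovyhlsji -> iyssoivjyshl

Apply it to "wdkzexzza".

kdzweaxzz

In each case the input is transformed by: move the first 2 characters to the end (rotate left by 2), then take characters alternately from the front and the back (1st, last, 2nd, 2nd-last, ...).
Starting from "wdkzexzza": after the first operation, "kzexzzawd"; after the second, "kdzweaxzz".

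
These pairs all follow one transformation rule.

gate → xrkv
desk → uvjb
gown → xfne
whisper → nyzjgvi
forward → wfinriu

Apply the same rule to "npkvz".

egbmq

In each case the input is transformed by: shift every letter 9 places backward in the alphabet (wrapping around).
Applying that to "npkvz" gives "egbmq".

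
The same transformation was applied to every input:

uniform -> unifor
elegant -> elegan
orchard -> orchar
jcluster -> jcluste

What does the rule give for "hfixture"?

The rule is to delete the last character.
Doing the same to "hfixture": "hfixtur".

hfixtur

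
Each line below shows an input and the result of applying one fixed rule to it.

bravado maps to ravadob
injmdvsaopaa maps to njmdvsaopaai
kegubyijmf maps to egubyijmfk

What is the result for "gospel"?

ospelg

The pattern: move the first character to the end.
On "gospel" that produces "ospelg".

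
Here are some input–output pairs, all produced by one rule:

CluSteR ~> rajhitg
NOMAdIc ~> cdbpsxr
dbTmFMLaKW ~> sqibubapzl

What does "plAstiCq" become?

In each case the input is transformed by: shift every letter 11 places backward in the alphabet (wrapping around), then convert every letter to lowercase.
Applying both steps to "plAstiCq": "eaPhixRf", then "eaphixrf".

eaphixrf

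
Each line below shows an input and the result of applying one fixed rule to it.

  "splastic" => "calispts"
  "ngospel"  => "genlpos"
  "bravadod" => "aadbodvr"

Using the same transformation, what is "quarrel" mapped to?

eaqlrru

Looking at the pairs, the operation is to sort the characters into alphabetical order, then swap each adjacent pair of characters (1↔2, 3↔4, ...).
Applying both steps to "quarrel": "aelqrru", then "eaqlrru".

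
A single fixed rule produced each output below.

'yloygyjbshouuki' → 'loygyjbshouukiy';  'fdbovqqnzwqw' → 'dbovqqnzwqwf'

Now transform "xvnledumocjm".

The transformation: move the first character to the end.
Applying that to "xvnledumocjm" gives "vnledumocjmx".

vnledumocjmx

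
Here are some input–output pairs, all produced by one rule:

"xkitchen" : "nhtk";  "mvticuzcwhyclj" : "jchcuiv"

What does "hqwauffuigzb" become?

The transformation: reverse the string, then keep every other character starting from the first (positions 1st, 3rd, 5th, ...).
On "hqwauffuigzb" that produces "bgufaq".
(Check on "xkitchen": → "nehctikx" → "nhtk" ✓)

bgufaq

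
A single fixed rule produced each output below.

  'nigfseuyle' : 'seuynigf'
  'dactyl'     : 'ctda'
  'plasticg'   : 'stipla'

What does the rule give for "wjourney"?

In each case the input is transformed by: delete the last 2 characters, then swap the front and back halves of the string.
Applying both steps to "wjourney": "wjourn", then "urnwjo".

urnwjo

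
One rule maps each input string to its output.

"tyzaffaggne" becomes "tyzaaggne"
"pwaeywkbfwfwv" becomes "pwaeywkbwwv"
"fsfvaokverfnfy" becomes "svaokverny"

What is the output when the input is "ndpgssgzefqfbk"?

ndpgssgzeqbk

The transformation: remove every "f".
Applying that to "ndpgssgzefqfbk" gives "ndpgssgzeqbk".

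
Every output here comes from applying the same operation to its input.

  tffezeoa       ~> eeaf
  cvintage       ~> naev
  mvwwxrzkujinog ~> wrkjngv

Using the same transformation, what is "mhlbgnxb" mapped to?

The rule is to keep every other character starting from the second (positions 2nd, 4th, 6th, ...), then move the first character to the end.
Applying both steps to "mhlbgnxb": "hbnb", then "bnbh".

bnbh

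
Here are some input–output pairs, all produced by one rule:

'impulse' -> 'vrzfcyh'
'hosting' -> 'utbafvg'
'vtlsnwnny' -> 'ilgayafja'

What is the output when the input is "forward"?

sqbeenj

Rule — take characters alternately from the front and the back (1st, last, 2nd, 2nd-last, ...), then shift every letter 13 places forward in the alphabet (wrapping around) — i.e. ROT13.
Working it through for "forward": intermediate "fdorraw", final "sqbeenj".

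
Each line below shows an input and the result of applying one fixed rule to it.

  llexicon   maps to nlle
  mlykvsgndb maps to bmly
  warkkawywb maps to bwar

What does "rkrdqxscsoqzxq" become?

qrkr

What's happening: move the last character to the front, then keep only the first 4 characters.
Working it through for "rkrdqxscsoqzxq": intermediate "qrkrdqxscsoqzx", final "qrkr".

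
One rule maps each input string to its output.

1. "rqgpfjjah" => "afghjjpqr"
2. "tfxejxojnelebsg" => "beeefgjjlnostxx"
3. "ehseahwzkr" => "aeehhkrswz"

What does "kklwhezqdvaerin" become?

adeehikklnqrvwz

The pattern: sort the characters into alphabetical order.
On "kklwhezqdvaerin" that produces "adeehikklnqrvwz".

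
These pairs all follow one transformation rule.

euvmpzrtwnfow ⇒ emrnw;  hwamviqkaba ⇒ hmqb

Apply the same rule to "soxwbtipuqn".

swiq

The transformation: keep one character in every 3, starting at position 1 (positions 1st, 4th, 7th, ...).
So "soxwbtipuqn" becomes "swiq".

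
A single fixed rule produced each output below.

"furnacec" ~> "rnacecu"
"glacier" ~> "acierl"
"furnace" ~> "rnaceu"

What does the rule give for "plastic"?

Each output is the input with this applied: delete the first character, then move the first character to the end.
For "plastic", step one produces "lastic"; step two turns that into "asticl".

asticl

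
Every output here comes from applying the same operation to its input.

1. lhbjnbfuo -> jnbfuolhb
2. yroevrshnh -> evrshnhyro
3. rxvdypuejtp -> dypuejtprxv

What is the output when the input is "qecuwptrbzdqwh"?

uwptrbzdqwhqec

The rule is to move the first 3 characters to the end (rotate left by 3).
Doing the same to "qecuwptrbzdqwh": "uwptrbzdqwhqec".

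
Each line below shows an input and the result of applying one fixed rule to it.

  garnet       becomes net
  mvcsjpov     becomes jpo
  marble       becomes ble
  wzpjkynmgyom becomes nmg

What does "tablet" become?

let

Looking at the pairs, the operation is to swap the front and back halves of the string, then keep only the first 3 characters.
Starting from "tablet": after the first operation, "lettab"; after the second, "let".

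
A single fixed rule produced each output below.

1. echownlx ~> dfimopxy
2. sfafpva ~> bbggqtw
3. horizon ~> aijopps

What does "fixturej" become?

fgjksuvy

The pattern: shift every letter 1 place forward in the alphabet (wrapping around), then sort the characters into alphabetical order.
For "fixturej", step one produces "gjyuvsfk"; step two turns that into "fgjksuvy".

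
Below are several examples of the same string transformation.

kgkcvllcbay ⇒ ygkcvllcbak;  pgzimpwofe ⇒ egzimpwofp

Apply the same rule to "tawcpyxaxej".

Looking at the pairs, the operation is to swap the first and last characters.
"tawcpyxaxej" → "jawcpyxaxet".

jawcpyxaxet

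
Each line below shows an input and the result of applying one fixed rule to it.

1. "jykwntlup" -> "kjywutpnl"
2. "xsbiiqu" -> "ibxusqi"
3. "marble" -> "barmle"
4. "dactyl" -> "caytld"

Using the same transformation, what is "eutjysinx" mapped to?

ieyxutsnj

The rule is to sort the characters into reverse alphabetical order, then move the last 2 characters to the front (rotate right by 2).
So "eutjysinx" becomes "ieyxutsnj".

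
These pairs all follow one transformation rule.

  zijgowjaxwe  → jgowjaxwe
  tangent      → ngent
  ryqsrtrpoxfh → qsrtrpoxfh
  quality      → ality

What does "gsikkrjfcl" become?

In each case the input is transformed by: delete the first 2 characters.
So "gsikkrjfcl" becomes "ikkrjfcl".

ikkrjfcl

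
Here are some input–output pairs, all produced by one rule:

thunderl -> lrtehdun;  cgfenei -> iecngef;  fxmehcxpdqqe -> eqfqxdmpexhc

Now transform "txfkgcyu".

uytcxgfk

In each case the input is transformed by: move the last character to the front, then take characters alternately from the front and the back (1st, last, 2nd, 2nd-last, ...).
For "txfkgcyu", step one produces "utxfkgcy"; step two turns that into "uytcxgfk".
(Check on "cgfenei": → "icgfene" → "iecngef" ✓)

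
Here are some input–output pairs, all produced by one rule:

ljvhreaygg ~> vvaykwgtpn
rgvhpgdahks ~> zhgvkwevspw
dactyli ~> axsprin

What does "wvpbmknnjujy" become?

Rule — move the last 2 characters to the front (rotate right by 2), then shift every letter 11 places backward in the alphabet (wrapping around).
Applying both steps to "wvpbmknnjujy": "jywvpbmknnju", then "ynlkeqbzccyj".

ynlkeqbzccyj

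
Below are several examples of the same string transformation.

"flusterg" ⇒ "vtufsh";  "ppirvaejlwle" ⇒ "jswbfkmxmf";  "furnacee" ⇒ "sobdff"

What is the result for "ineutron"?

Looking at the pairs, the operation is to delete the first 2 characters, then shift every letter 1 place forward in the alphabet (wrapping around).
Applying both steps to "ineutron": "eutron", then "fvuspo".

fvuspo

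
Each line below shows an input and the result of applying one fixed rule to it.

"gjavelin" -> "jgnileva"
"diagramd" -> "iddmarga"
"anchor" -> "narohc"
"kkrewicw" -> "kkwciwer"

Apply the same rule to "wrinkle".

rwelkni

What's happening: move the first 2 characters to the end (rotate left by 2), then reverse the string.
"wrinkle" → "inklewr" → "rwelkni".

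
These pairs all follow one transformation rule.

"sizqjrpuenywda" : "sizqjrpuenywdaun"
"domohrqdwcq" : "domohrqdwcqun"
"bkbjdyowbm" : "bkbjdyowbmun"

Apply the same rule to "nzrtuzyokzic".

nzrtuzyokzicun

The rule is to append "un".
So "nzrtuzyokzic" becomes "nzrtuzyokzicun".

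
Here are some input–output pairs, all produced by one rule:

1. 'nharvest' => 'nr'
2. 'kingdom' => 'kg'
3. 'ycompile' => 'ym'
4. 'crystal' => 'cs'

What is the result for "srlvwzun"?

sv

The transformation: move the last 2 characters to the front (rotate right by 2), then keep one character in every 3, starting at position 3 (positions 3rd, 6th, 9th, ...).
Starting from "srlvwzun": after the first operation, "unsrlvwz"; after the second, "sv".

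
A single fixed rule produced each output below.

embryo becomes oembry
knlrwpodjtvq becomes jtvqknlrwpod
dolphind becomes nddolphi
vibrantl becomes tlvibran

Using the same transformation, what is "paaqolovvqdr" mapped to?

vqdrpaaqolov

Each output is the input with this applied: move the first 2 characters to the end (rotate left by 2), then swap the front and back halves of the string.
Starting from "paaqolovvqdr": after the first operation, "aqolovvqdrpa"; after the second, "vqdrpaaqolov".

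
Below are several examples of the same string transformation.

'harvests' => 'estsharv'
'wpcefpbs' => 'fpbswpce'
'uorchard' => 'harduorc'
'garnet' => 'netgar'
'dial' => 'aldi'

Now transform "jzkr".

krjz

The pattern: swap the front and back halves of the string.
So "jzkr" becomes "krjz".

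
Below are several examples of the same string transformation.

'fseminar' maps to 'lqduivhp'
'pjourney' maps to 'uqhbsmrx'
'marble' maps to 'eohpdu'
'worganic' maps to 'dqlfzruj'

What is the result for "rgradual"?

gxdoujud

Looking at the pairs, the operation is to swap the front and back halves of the string, then shift every letter 3 places forward in the alphabet (wrapping around).
On "rgradual": the first step gives "dualrgra", and the second then gives "gxdoujud".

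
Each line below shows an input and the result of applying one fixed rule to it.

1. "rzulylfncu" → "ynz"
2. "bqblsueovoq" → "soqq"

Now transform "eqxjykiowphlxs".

The pattern: keep one character in every 3, starting at position 2 (positions 2nd, 5th, 8th, ...), then move the first character to the end.
So "eqxjykiowphlxs" becomes "yohsq".

yohsq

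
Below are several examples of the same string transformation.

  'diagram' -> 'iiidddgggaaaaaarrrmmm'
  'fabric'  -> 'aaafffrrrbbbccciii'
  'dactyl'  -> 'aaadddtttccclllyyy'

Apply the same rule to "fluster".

Looking at the pairs, the operation is to swap each adjacent pair of characters (1↔2, 3↔4, ...), then repeat every character 3 times.
Starting from "fluster": after the first operation, "lfsuetr"; after the second, "lllfffsssuuueeetttrrr".

lllfffsssuuueeetttrrr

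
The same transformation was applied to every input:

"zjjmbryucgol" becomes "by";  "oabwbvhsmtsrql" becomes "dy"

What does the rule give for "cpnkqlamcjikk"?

Rule — shift every letter 13 places forward in the alphabet (wrapping around) — i.e. ROT13, then keep only the last 2 characters.
"cpnkqlamcjikk" → "pcaxdynzpwvxx" → "xx".

xx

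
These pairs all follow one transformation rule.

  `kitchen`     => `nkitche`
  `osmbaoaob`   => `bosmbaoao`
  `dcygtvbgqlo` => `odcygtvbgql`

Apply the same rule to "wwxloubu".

uwwxloub

Rule — move the last character to the front.
"wwxloubu" → "uwwxloub".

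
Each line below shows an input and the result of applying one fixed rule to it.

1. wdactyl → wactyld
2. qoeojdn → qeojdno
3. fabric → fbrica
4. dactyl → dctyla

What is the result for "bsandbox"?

bandboxs

What's happening: move the first character to the end, then swap the first and last characters.
On "bsandbox": the first step gives "sandboxb", and the second then gives "bandboxs".
(Check on "qoeojdn": → "oeojdnq" → "qeojdno" ✓)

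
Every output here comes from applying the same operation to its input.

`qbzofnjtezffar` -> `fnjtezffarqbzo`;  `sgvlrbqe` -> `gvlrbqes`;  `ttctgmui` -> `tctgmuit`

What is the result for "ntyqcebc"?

tyqcebcn

The pattern: move the last 3 characters to the front (rotate right by 3), then swap the front and back halves of the string.
On "ntyqcebc": the first step gives "ebcntyqc", and the second then gives "tyqcebcn".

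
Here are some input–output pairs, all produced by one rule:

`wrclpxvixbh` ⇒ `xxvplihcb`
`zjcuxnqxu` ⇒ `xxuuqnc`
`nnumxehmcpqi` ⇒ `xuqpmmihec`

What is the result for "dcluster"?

utsrle

Rule — delete the first 2 characters, then sort the characters into reverse alphabetical order.
Working it through for "dcluster": intermediate "luster", final "utsrle".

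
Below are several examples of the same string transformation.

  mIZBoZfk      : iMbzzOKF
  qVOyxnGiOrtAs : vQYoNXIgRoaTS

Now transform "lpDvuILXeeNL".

The transformation: swap each adjacent pair of characters (1↔2, 3↔4, ...), then flip the case of every letter.
Applying both steps to "lpDvuILXeeNL": "plvDIuXLeeLN", then "PLVdiUxlEEln".

PLVdiUxlEEln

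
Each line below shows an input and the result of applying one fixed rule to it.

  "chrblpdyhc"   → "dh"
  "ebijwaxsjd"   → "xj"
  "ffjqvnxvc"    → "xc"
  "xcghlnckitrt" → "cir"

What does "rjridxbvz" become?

bz

Looking at the pairs, the operation is to keep every other character starting from the first (positions 1st, 3rd, 5th, ...), then delete the first 3 characters.
For "rjridxbvz", step one produces "rrdbz"; step two turns that into "bz".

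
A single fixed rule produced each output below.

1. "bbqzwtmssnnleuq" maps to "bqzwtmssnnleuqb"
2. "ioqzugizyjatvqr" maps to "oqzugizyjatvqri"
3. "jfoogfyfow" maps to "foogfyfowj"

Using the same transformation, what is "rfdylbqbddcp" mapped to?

The transformation: move the first character to the end.
For "rfdylbqbddcp" the result is "fdylbqbddcpr".

fdylbqbddcpr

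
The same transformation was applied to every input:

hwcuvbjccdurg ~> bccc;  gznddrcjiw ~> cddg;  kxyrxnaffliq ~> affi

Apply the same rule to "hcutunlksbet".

bceh

Rule — sort the characters into alphabetical order, then keep only the first 4 characters.
For "hcutunlksbet", step one produces "bcehklnsttuu"; step two turns that into "bceh".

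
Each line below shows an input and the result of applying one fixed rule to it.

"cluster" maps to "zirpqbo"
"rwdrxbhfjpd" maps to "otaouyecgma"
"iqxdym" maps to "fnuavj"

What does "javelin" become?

gxsbifk

Rule — shift every letter 3 places backward in the alphabet (wrapping around).
Applying that to "javelin" gives "gxsbifk".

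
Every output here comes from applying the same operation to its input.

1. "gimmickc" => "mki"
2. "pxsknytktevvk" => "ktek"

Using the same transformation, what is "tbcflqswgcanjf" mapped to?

The rule is to move the first 2 characters to the end (rotate left by 2), then keep one character in every 3, starting at position 2 (positions 2nd, 5th, 8th, ...).
Applying that to "tbcflqswgcanjf" gives "fscjb".
(Check on "gimmickc": → "mmickcgi" → "mki" ✓)

fscjb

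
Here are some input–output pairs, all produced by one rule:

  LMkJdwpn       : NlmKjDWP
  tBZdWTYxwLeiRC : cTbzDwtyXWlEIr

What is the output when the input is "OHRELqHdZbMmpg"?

GohrelQhDzBmMP

In each case the input is transformed by: flip the case of every letter, then move the last character to the front.
Working it through for "OHRELqHdZbMmpg": intermediate "ohrelQhDzBmMPG", final "GohrelQhDzBmMP".
(Check on "LMkJdwpn": → "lmKjDWPN" → "NlmKjDWP" ✓)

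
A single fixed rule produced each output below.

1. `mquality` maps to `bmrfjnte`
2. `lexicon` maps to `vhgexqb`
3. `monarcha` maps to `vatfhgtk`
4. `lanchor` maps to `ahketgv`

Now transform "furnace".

What's happening: move the last 3 characters to the front (rotate right by 3), then shift every letter 7 places backward in the alphabet (wrapping around).
Starting from "furnace": after the first operation, "acefurn"; after the second, "tvxynkg".

tvxynkg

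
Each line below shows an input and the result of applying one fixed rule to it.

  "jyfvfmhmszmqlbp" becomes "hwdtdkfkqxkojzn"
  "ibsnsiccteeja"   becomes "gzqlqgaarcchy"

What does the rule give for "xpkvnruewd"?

vnitlpscub

Rule — shift every letter 2 places backward in the alphabet (wrapping around).
So "xpkvnruewd" becomes "vnitlpscub".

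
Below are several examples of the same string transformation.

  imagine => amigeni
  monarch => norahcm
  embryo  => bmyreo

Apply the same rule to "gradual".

Each output is the input with this applied: move the first character to the end, then swap each adjacent pair of characters (1↔2, 3↔4, ...).
For "gradual", step one produces "radualg"; step two turns that into "arudlag".

arudlag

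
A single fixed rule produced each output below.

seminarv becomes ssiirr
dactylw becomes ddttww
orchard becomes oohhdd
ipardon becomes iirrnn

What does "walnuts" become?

wwnnss

What's happening: keep one character in every 3, starting at position 1 (positions 1st, 4th, 7th, ...), then double every character.
For "walnuts" the result is "wwnnss".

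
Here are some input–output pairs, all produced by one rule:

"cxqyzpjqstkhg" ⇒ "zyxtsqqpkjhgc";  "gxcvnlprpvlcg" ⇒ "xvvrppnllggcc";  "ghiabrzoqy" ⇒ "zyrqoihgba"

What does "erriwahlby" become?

What's happening: sort the characters into reverse alphabetical order.
Doing the same to "erriwahlby": "ywrrliheba".

ywrrliheba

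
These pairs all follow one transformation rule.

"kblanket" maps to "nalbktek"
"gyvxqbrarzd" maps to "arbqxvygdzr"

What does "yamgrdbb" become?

The transformation: reverse the string, then move the first 3 characters to the end (rotate left by 3).
On "yamgrdbb": the first step gives "bbdrgmay", and the second then gives "rgmaybbd".

rgmaybbd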